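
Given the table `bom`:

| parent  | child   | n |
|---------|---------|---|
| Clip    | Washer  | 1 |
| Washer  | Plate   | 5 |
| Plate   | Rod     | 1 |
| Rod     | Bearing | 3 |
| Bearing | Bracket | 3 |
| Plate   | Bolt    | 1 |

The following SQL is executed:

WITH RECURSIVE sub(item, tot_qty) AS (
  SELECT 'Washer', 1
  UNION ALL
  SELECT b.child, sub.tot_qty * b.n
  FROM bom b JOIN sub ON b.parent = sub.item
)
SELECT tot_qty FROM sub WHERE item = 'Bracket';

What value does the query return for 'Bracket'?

45

Base: (Washer, tot_qty=1).
Iteration 1: components of {Washer} -> Plate = 1*5 = 5.
Iteration 2: components of {Plate} -> Bolt = 5*1 = 5, Rod = 5*1 = 5.
Iteration 3: components of {Bolt,Rod} -> Bearing = 5*3 = 15.
Iteration 4: components of {Bearing} -> Bracket = 15*3 = 45.
Iteration 5: no further components; recursion stops.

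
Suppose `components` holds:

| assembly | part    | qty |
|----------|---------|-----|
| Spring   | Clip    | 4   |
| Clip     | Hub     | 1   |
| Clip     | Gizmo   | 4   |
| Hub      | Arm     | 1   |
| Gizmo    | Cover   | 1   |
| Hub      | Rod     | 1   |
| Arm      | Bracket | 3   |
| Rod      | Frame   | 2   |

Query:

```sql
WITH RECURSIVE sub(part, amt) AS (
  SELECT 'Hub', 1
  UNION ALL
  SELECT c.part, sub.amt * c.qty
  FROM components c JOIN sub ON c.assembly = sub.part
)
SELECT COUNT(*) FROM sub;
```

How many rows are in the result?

Base: (Hub, amt=1).
Iteration 1: components of {Hub} -> Arm = 1*1 = 1, Rod = 1*1 = 1.
Iteration 2: components of {Arm,Rod} -> Bracket = 1*3 = 3, Frame = 1*2 = 2.
Iteration 3: no further components; recursion stops.
Total rows emitted: 5.

5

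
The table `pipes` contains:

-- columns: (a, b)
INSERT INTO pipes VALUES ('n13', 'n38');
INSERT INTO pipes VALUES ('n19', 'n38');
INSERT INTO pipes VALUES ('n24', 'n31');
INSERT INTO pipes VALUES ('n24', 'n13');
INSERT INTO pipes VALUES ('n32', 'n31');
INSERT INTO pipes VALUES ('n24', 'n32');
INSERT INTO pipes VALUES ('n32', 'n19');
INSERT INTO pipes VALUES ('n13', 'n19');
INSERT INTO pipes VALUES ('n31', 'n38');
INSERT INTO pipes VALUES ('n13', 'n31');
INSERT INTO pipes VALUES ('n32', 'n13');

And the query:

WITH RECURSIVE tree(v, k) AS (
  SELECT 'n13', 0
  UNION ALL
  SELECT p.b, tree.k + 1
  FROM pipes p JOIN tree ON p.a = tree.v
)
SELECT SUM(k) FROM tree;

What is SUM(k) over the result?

Base: (n13, k=0).
Iteration 1: edges from {n13} -> (n19, k=1), (n31, k=1), (n38, k=1).
Iteration 2: edges from {n19,n31,n38} -> (n38, k=2) x2. [UNION ALL keeps all 2 new rows, including repeats]
Iteration 3: no outgoing edges from {n38}; recursion stops.
SUM(k) = 0 + 1 + 1 + 1 + 2 + 2 = 7.

7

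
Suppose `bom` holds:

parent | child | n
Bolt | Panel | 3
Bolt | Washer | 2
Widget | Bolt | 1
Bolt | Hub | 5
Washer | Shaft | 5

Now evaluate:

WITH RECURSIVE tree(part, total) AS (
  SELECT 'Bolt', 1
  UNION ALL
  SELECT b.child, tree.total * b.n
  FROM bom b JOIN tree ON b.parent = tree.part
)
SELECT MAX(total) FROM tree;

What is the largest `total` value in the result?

10

Base: (Bolt, total=1).
Iteration 1: components of {Bolt} -> Hub = 1*5 = 5, Panel = 1*3 = 3, Washer = 1*2 = 2.
Iteration 2: components of {Hub,Panel,Washer} -> Shaft = 2*5 = 10.
Iteration 3: no further components; recursion stops.
total values: 1, 2, 5, 3, 10; the maximum is 10.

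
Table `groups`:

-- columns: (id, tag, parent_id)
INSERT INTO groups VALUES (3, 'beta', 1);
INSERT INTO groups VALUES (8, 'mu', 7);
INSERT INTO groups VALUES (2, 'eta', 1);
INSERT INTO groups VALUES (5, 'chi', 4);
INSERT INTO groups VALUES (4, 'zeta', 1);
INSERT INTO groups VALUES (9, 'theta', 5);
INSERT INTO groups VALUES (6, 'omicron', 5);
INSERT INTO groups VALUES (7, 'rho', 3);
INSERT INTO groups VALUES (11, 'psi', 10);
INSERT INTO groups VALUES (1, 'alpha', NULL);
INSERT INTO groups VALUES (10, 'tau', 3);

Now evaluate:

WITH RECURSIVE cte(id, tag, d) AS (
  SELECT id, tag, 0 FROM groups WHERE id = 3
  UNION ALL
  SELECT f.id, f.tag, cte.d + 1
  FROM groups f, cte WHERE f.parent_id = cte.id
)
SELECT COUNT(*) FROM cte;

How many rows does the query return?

Base: id=3 (beta) at d 0.
Iteration 1: rows with parent_id in {3} -> rho (id 7, d 1), tau (id 10, d 1).
Iteration 2: rows with parent_id in {7,10} -> mu (id 8, d 2), psi (id 11, d 2).
Iteration 3: no rows with parent_id in {8,11}; recursion stops.
Total rows emitted: 5.

5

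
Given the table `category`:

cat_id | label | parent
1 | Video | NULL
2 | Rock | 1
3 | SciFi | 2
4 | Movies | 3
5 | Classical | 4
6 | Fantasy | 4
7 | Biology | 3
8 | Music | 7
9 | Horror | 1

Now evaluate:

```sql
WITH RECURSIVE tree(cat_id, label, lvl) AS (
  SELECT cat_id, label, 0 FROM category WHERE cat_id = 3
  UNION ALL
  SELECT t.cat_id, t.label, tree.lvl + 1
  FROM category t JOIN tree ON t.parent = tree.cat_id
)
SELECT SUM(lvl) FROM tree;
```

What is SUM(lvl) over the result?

8

Base: cat_id=3 (SciFi) at lvl 0.
Iteration 1: rows with parent in {3} -> Movies (id 4, lvl 1), Biology (id 7, lvl 1).
Iteration 2: rows with parent in {4,7} -> Classical (id 5, lvl 2), Fantasy (id 6, lvl 2), Music (id 8, lvl 2).
Iteration 3: no rows with parent in {5,6,8}; recursion stops.
SUM(lvl) = 0 + 1 + 1 + 2 + 2 + 2 = 8.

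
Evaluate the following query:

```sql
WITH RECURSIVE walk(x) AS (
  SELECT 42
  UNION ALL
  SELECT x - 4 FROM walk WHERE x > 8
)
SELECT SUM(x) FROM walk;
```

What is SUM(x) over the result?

240

Base: x=42.
Iteration 1: 42 > 8 holds -> x = 42 - 4 = 38.
Iteration 2: 38 > 8 holds -> x = 38 - 4 = 34.
Iteration 3: 34 > 8 holds -> x = 34 - 4 = 30.
Iteration 4: 30 > 8 holds -> x = 30 - 4 = 26.
Iteration 5: 26 > 8 holds -> x = 26 - 4 = 22.
Iteration 6: 22 > 8 holds -> x = 22 - 4 = 18.
Iteration 7: 18 > 8 holds -> x = 18 - 4 = 14.
Iteration 8: 14 > 8 holds -> x = 14 - 4 = 10.
Iteration 9: 10 > 8 holds -> x = 10 - 4 = 6.
Iteration 10: 6 > 8 fails; recursion stops.
SUM(x) = 42 + 38 + 34 + 30 + 26 + 22 + 18 + 14 + 10 + 6 = 240.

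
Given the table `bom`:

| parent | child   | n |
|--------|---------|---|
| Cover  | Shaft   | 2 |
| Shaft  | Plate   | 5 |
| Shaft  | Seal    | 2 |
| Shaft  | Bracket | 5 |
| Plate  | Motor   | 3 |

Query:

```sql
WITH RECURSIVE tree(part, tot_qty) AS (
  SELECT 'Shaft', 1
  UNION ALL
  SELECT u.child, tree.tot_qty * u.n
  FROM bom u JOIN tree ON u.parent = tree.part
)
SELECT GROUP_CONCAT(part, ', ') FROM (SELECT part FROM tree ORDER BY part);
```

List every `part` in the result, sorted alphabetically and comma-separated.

Base: (Shaft, tot_qty=1).
Iteration 1: components of {Shaft} -> Bracket = 1*5 = 5, Plate = 1*5 = 5, Seal = 1*2 = 2.
Iteration 2: components of {Bracket,Plate,Seal} -> Motor = 5*3 = 15.
Iteration 3: no further components; recursion stops.

Bracket, Motor, Plate, Seal, Shaft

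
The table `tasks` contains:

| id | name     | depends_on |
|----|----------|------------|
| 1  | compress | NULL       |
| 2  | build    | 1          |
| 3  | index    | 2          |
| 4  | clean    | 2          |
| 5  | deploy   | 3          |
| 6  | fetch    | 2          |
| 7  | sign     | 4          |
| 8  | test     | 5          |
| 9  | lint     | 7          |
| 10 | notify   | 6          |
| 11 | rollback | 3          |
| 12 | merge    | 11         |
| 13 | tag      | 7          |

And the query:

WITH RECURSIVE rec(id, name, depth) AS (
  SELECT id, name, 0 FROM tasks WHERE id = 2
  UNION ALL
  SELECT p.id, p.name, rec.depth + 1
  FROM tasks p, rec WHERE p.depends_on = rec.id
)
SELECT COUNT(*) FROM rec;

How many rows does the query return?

12

Base: id=2 (build) at depth 0.
Iteration 1: rows with depends_on in {2} -> index (id 3, depth 1), clean (id 4, depth 1), fetch (id 6, depth 1).
Iteration 2: rows with depends_on in {3,4,6} -> deploy (id 5, depth 2), sign (id 7, depth 2), notify (id 10, depth 2), rollback (id 11, depth 2).
Iteration 3: rows with depends_on in {5,7,10,11} -> test (id 8, depth 3), lint (id 9, depth 3), merge (id 12, depth 3), tag (id 13, depth 3).
Iteration 4: no rows with depends_on in {8,9,12,13}; recursion stops.
Total rows emitted: 12.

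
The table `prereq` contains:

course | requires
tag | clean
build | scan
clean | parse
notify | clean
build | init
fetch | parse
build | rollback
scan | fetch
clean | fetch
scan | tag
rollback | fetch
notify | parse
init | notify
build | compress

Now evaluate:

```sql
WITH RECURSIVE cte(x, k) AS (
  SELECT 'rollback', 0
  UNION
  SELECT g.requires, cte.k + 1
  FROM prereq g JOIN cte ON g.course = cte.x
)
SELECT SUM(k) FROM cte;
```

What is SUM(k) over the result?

3

Base: (rollback, k=0).
Iteration 1: edges from {rollback} -> (fetch, k=1).
Iteration 2: edges from {fetch} -> (parse, k=2).
Iteration 3: no outgoing edges from {parse}; recursion stops.
SUM(k) = 0 + 1 + 2 = 3.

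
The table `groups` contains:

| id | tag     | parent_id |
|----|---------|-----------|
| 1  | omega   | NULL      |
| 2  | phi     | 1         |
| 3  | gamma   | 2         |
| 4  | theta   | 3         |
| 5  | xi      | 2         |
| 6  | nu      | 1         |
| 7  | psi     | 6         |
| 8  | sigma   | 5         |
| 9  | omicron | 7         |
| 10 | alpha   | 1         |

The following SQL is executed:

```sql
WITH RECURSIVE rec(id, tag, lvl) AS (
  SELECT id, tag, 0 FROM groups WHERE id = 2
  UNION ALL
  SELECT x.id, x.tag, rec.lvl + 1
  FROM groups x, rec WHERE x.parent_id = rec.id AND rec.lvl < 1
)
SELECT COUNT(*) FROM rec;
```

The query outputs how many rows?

Base: id=2 (phi) at lvl 0.
Iteration 1: rows with parent_id in {2} -> gamma (id 3, lvl 1), xi (id 5, lvl 1).
Iteration 2: lvl < 1 fails for all current rows; recursion stops.
Total rows emitted: 3.

3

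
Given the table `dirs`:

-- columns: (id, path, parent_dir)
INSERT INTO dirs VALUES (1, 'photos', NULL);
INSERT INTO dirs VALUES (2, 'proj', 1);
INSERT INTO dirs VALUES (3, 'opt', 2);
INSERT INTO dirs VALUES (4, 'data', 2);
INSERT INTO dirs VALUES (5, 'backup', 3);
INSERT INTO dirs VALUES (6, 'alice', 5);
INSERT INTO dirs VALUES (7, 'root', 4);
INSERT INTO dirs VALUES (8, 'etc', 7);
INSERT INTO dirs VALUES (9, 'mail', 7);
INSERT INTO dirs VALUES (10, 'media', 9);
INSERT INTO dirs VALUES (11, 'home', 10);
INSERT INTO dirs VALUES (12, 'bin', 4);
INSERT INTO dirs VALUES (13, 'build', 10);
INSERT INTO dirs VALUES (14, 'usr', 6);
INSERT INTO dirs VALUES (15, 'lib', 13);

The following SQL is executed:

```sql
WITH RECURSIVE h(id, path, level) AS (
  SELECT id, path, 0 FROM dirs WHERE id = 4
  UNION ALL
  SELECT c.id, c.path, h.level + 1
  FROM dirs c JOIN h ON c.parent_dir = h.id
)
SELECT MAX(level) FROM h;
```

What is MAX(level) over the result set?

Base: id=4 (data) at level 0.
Iteration 1: rows with parent_dir in {4} -> root (id 7, level 1), bin (id 12, level 1).
Iteration 2: rows with parent_dir in {7,12} -> etc (id 8, level 2), mail (id 9, level 2).
Iteration 3: rows with parent_dir in {8,9} -> media (id 10, level 3).
Iteration 4: rows with parent_dir in {10} -> home (id 11, level 4), build (id 13, level 4).
Iteration 5: rows with parent_dir in {11,13} -> lib (id 15, level 5).
Iteration 6: no rows with parent_dir in {15}; recursion stops.
level values: 0, 1, 1, 2, 2, 3, 4, 4, 5; the maximum is 5.

5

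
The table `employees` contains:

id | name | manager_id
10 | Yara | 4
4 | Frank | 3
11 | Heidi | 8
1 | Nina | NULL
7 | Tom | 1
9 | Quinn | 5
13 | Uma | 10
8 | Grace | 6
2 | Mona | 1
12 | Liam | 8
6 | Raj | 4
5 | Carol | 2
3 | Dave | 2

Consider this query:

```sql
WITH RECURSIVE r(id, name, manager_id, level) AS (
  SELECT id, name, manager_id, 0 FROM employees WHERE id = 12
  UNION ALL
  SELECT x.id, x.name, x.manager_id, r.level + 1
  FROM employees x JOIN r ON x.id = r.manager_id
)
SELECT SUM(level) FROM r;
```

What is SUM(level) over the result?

Base: id=12 (Liam), manager_id=8, level 0.
Iteration 1: join on id=8 -> Grace (id 8, manager_id=6, level 1).
Iteration 2: join on id=6 -> Raj (id 6, manager_id=4, level 2).
Iteration 3: join on id=4 -> Frank (id 4, manager_id=3, level 3).
Iteration 4: join on id=3 -> Dave (id 3, manager_id=2, level 4).
Iteration 5: join on id=2 -> Mona (id 2, manager_id=1, level 5).
Iteration 6: join on id=1 -> Nina (id 1, manager_id=NULL, level 6).
Iteration 7: manager_id is NULL; no match; recursion stops.
SUM(level) = 0 + 1 + 2 + 3 + 4 + 5 + 6 = 21.

21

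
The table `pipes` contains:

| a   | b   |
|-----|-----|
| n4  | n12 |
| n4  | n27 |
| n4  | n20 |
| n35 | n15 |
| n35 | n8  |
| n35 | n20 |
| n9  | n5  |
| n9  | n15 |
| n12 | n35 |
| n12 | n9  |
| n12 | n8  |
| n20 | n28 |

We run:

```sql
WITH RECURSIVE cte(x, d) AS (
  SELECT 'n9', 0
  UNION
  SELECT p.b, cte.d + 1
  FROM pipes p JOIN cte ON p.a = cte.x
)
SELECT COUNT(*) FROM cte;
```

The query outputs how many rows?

3

Base: (n9, d=0).
Iteration 1: edges from {n9} -> (n15, d=1), (n5, d=1).
Iteration 2: no outgoing edges from {n15,n5}; recursion stops.
Total rows emitted: 3.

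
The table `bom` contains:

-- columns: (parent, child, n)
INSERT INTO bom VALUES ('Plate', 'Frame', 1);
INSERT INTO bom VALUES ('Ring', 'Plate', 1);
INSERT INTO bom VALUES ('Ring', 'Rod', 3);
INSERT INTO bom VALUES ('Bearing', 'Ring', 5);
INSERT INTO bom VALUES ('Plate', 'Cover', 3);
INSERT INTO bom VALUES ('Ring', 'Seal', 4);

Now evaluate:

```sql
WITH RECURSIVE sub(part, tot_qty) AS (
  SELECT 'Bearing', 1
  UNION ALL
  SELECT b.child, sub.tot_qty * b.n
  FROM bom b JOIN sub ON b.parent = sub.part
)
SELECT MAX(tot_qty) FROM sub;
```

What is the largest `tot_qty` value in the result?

20

Base: (Bearing, tot_qty=1).
Iteration 1: components of {Bearing} -> Ring = 1*5 = 5.
Iteration 2: components of {Ring} -> Plate = 5*1 = 5, Rod = 5*3 = 15, Seal = 5*4 = 20.
Iteration 3: components of {Plate,Rod,Seal} -> Cover = 5*3 = 15, Frame = 5*1 = 5.
Iteration 4: no further components; recursion stops.
tot_qty values: 1, 5, 5, 20, 15, 5, 15; the maximum is 20.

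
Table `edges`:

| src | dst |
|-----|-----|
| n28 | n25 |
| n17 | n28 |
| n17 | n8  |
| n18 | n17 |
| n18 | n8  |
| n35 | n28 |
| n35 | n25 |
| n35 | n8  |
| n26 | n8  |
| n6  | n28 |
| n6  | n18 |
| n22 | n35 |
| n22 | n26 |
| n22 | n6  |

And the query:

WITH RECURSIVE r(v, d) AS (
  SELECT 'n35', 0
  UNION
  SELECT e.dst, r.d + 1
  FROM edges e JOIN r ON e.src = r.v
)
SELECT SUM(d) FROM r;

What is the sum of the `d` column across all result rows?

Base: (n35, d=0).
Iteration 1: edges from {n35} -> (n25, d=1), (n28, d=1), (n8, d=1).
Iteration 2: edges from {n25,n28,n8} -> (n25, d=2).
Iteration 3: no outgoing edges from {n25}; recursion stops.
SUM(d) = 0 + 1 + 1 + 1 + 2 = 5.

5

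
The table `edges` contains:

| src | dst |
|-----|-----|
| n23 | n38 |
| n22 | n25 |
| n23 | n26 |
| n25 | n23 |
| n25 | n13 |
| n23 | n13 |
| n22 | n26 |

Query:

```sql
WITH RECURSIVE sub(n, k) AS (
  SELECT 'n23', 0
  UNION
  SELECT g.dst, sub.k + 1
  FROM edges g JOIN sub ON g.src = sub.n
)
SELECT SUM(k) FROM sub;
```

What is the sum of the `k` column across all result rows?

Base: (n23, k=0).
Iteration 1: edges from {n23} -> (n13, k=1), (n26, k=1), (n38, k=1).
Iteration 2: no outgoing edges from {n13,n26,n38}; recursion stops.
SUM(k) = 0 + 1 + 1 + 1 = 3.

3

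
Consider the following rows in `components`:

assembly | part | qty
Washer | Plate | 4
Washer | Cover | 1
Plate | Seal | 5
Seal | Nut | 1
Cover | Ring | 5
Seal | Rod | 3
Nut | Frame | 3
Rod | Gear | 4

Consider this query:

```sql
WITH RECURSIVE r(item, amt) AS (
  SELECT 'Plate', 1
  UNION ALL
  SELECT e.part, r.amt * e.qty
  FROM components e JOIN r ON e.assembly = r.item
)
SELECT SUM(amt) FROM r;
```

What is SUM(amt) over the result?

Base: (Plate, amt=1).
Iteration 1: components of {Plate} -> Seal = 1*5 = 5.
Iteration 2: components of {Seal} -> Nut = 5*1 = 5, Rod = 5*3 = 15.
Iteration 3: components of {Nut,Rod} -> Frame = 5*3 = 15, Gear = 15*4 = 60.
Iteration 4: no further components; recursion stops.
SUM(amt) = 1 + 5 + 5 + 15 + 15 + 60 = 101.

101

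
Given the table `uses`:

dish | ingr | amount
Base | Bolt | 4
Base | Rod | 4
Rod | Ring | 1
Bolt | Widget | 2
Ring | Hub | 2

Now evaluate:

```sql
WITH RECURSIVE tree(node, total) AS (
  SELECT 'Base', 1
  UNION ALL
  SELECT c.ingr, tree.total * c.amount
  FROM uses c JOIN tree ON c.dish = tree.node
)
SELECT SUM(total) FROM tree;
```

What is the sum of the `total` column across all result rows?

29

Base: (Base, total=1).
Iteration 1: components of {Base} -> Bolt = 1*4 = 4, Rod = 1*4 = 4.
Iteration 2: components of {Bolt,Rod} -> Ring = 4*1 = 4, Widget = 4*2 = 8.
Iteration 3: components of {Ring,Widget} -> Hub = 4*2 = 8.
Iteration 4: no further components; recursion stops.
SUM(total) = 1 + 4 + 4 + 8 + 4 + 8 = 29.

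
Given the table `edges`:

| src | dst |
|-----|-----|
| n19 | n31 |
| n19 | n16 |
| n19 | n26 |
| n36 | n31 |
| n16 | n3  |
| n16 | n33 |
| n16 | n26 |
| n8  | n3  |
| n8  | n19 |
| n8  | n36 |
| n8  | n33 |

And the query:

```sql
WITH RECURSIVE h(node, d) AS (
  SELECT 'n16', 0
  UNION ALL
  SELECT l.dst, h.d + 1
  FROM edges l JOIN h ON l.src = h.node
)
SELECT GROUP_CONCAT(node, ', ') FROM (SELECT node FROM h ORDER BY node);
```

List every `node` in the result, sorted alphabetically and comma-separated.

n16, n26, n3, n33

Base: (n16, d=0).
Iteration 1: edges from {n16} -> (n26, d=1), (n3, d=1), (n33, d=1).
Iteration 2: no outgoing edges from {n26,n3,n33}; recursion stops.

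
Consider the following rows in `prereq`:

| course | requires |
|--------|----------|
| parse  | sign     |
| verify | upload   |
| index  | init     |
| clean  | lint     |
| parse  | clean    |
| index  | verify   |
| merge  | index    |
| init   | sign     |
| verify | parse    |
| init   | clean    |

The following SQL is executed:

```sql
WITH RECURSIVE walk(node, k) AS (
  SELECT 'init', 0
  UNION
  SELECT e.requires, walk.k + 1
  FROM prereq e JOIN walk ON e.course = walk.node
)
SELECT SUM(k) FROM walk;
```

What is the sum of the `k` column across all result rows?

Base: (init, k=0).
Iteration 1: edges from {init} -> (clean, k=1), (sign, k=1).
Iteration 2: edges from {clean,sign} -> (lint, k=2).
Iteration 3: no outgoing edges from {lint}; recursion stops.
SUM(k) = 0 + 1 + 1 + 2 = 4.

4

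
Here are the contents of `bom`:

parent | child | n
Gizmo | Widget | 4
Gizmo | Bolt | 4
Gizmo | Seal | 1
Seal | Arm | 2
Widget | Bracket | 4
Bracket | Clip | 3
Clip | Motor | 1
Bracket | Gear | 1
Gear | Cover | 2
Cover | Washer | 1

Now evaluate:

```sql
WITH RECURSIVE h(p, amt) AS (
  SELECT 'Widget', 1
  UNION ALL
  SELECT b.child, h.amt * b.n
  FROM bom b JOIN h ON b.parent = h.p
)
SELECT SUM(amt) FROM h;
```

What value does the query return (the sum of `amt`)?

Base: (Widget, amt=1).
Iteration 1: components of {Widget} -> Bracket = 1*4 = 4.
Iteration 2: components of {Bracket} -> Clip = 4*3 = 12, Gear = 4*1 = 4.
Iteration 3: components of {Clip,Gear} -> Cover = 4*2 = 8, Motor = 12*1 = 12.
Iteration 4: components of {Cover,Motor} -> Washer = 8*1 = 8.
Iteration 5: no further components; recursion stops.
SUM(amt) = 1 + 4 + 12 + 4 + 12 + 8 + 8 = 49.

49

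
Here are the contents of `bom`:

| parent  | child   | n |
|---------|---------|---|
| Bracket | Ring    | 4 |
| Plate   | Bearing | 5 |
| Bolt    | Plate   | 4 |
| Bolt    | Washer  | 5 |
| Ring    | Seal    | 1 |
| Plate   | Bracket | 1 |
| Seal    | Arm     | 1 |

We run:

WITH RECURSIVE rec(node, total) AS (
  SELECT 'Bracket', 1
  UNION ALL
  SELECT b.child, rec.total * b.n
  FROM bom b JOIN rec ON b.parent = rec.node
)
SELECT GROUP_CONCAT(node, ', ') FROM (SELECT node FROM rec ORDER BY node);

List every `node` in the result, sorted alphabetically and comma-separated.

Arm, Bracket, Ring, Seal

Base: (Bracket, total=1).
Iteration 1: components of {Bracket} -> Ring = 1*4 = 4.
Iteration 2: components of {Ring} -> Seal = 4*1 = 4.
Iteration 3: components of {Seal} -> Arm = 4*1 = 4.
Iteration 4: no further components; recursion stops.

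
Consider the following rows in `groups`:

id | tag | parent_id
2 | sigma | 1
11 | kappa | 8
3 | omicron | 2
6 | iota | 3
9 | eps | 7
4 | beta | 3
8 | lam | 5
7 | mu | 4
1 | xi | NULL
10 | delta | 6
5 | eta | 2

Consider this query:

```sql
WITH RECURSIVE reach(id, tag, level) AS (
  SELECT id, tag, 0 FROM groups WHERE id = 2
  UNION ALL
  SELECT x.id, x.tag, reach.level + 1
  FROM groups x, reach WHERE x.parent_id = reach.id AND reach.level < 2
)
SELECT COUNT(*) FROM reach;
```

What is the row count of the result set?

Base: id=2 (sigma) at level 0.
Iteration 1: rows with parent_id in {2} -> omicron (id 3, level 1), eta (id 5, level 1).
Iteration 2: rows with parent_id in {3,5} -> beta (id 4, level 2), iota (id 6, level 2), lam (id 8, level 2).
Iteration 3: level < 2 fails for all current rows; recursion stops.
Total rows emitted: 6.

6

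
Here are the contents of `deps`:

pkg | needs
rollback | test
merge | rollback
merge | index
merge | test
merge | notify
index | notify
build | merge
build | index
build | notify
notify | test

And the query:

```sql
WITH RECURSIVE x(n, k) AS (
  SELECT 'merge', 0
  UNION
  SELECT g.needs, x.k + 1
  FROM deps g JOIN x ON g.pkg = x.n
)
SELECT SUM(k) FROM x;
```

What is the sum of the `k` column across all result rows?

11

Base: (merge, k=0).
Iteration 1: edges from {merge} -> (index, k=1), (notify, k=1), (rollback, k=1), (test, k=1).
Iteration 2: edges from {index,notify,rollback,test} -> (notify, k=2), (test, k=2). [UNION drops 1 duplicate row(s)]
Iteration 3: edges from {notify,test} -> (test, k=3).
Iteration 4: no outgoing edges from {test}; recursion stops.
SUM(k) = 0 + 1 + 1 + 1 + 1 + 2 + 2 + 3 = 11.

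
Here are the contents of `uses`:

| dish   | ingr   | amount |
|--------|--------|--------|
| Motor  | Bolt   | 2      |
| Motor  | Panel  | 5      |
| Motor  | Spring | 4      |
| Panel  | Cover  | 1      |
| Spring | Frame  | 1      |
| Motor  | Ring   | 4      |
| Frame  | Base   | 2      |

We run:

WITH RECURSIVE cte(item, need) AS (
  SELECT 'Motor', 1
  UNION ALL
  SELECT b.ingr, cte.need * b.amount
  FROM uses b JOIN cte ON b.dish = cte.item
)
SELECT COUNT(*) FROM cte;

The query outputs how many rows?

8

Base: (Motor, need=1).
Iteration 1: components of {Motor} -> Bolt = 1*2 = 2, Panel = 1*5 = 5, Ring = 1*4 = 4, Spring = 1*4 = 4.
Iteration 2: components of {Bolt,Panel,Ring,Spring} -> Cover = 5*1 = 5, Frame = 4*1 = 4.
Iteration 3: components of {Cover,Frame} -> Base = 4*2 = 8.
Iteration 4: no further components; recursion stops.
Total rows emitted: 8.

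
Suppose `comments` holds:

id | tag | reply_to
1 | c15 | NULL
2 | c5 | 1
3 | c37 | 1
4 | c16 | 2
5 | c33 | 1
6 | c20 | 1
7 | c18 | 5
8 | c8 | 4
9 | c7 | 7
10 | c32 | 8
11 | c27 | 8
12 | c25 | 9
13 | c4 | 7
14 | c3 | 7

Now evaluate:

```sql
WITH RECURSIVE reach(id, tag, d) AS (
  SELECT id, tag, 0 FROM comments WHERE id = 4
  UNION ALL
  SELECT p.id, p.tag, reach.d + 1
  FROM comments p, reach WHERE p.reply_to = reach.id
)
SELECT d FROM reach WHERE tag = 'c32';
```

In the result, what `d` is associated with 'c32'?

2

Base: id=4 (c16) at d 0.
Iteration 1: rows with reply_to in {4} -> c8 (id 8, d 1).
Iteration 2: rows with reply_to in {8} -> c32 (id 10, d 2), c27 (id 11, d 2).
Iteration 3: no rows with reply_to in {10,11}; recursion stops.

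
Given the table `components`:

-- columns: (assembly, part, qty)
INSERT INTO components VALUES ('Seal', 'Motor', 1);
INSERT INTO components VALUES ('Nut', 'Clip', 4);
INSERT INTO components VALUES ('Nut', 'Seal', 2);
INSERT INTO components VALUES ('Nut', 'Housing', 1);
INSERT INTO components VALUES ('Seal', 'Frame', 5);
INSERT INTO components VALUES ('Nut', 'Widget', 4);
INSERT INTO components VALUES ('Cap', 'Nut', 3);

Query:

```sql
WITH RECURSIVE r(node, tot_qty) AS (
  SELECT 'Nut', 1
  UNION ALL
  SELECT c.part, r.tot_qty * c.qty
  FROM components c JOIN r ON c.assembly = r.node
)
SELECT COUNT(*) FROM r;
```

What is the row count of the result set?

Base: (Nut, tot_qty=1).
Iteration 1: components of {Nut} -> Clip = 1*4 = 4, Housing = 1*1 = 1, Seal = 1*2 = 2, Widget = 1*4 = 4.
Iteration 2: components of {Clip,Housing,Seal,Widget} -> Frame = 2*5 = 10, Motor = 2*1 = 2.
Iteration 3: no further components; recursion stops.
Total rows emitted: 7.

7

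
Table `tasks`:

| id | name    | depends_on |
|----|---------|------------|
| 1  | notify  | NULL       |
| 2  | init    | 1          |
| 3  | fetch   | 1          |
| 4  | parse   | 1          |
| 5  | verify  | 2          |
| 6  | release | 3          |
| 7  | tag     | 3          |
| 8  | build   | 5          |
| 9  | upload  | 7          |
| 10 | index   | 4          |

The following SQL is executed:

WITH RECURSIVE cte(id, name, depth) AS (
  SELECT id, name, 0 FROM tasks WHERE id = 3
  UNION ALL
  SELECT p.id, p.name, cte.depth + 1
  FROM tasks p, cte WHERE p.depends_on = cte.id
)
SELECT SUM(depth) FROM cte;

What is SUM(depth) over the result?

Base: id=3 (fetch) at depth 0.
Iteration 1: rows with depends_on in {3} -> release (id 6, depth 1), tag (id 7, depth 1).
Iteration 2: rows with depends_on in {6,7} -> upload (id 9, depth 2).
Iteration 3: no rows with depends_on in {9}; recursion stops.
SUM(depth) = 0 + 1 + 1 + 2 = 4.

4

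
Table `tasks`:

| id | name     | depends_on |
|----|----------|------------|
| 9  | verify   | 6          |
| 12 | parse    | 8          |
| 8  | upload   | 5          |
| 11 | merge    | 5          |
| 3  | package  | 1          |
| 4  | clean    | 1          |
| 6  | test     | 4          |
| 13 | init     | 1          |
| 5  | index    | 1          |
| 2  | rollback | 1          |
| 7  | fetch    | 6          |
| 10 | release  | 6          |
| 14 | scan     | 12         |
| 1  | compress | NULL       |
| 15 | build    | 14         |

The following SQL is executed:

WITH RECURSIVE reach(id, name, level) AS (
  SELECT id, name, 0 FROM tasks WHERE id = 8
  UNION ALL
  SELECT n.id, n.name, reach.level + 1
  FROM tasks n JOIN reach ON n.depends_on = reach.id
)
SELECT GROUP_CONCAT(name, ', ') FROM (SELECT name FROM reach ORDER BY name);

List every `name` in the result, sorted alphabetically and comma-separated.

Base: id=8 (upload) at level 0.
Iteration 1: rows with depends_on in {8} -> parse (id 12, level 1).
Iteration 2: rows with depends_on in {12} -> scan (id 14, level 2).
Iteration 3: rows with depends_on in {14} -> build (id 15, level 3).
Iteration 4: no rows with depends_on in {15}; recursion stops.

build, parse, scan, upload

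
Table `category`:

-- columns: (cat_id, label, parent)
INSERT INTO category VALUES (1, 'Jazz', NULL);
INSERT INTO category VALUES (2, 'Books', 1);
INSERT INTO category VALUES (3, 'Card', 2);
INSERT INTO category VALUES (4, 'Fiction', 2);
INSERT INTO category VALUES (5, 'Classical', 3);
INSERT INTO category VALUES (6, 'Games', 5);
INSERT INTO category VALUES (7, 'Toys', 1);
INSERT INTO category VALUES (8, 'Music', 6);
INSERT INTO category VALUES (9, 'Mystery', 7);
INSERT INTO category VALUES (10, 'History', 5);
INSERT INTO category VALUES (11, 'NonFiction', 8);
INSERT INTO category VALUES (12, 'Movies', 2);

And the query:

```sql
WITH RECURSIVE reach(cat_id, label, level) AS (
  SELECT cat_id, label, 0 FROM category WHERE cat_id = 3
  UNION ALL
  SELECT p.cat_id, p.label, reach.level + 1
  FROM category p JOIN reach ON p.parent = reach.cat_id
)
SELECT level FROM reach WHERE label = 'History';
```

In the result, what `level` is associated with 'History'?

2

Base: cat_id=3 (Card) at level 0.
Iteration 1: rows with parent in {3} -> Classical (id 5, level 1).
Iteration 2: rows with parent in {5} -> Games (id 6, level 2), History (id 10, level 2).
Iteration 3: rows with parent in {6,10} -> Music (id 8, level 3).
Iteration 4: rows with parent in {8} -> NonFiction (id 11, level 4).
Iteration 5: no rows with parent in {11}; recursion stops.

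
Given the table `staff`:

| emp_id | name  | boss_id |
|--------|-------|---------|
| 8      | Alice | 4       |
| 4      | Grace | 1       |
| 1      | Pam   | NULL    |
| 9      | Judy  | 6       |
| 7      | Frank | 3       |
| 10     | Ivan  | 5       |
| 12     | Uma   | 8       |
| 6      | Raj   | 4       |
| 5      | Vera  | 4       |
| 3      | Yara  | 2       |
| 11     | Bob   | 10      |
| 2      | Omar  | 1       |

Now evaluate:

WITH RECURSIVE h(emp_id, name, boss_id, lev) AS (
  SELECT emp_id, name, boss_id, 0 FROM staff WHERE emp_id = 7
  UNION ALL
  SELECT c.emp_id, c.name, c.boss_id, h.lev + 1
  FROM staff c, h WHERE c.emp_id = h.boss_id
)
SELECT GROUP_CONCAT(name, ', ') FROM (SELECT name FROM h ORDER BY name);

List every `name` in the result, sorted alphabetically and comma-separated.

Base: emp_id=7 (Frank), boss_id=3, lev 0.
Iteration 1: join on emp_id=3 -> Yara (id 3, boss_id=2, lev 1).
Iteration 2: join on emp_id=2 -> Omar (id 2, boss_id=1, lev 2).
Iteration 3: join on emp_id=1 -> Pam (id 1, boss_id=NULL, lev 3).
Iteration 4: boss_id is NULL; no match; recursion stops.

Frank, Omar, Pam, Yara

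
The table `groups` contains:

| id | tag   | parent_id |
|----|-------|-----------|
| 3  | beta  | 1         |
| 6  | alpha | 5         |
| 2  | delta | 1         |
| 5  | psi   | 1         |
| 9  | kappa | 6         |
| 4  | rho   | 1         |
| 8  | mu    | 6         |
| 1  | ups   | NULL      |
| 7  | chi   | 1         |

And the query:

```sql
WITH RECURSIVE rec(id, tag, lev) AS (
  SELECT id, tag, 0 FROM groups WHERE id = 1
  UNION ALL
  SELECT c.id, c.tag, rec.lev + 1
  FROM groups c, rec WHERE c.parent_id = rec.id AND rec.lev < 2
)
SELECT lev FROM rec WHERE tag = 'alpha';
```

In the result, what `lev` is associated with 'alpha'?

2

Base: id=1 (ups) at lev 0.
Iteration 1: rows with parent_id in {1} -> delta (id 2, lev 1), beta (id 3, lev 1), rho (id 4, lev 1), psi (id 5, lev 1), chi (id 7, lev 1).
Iteration 2: rows with parent_id in {2,3,4,5,7} -> alpha (id 6, lev 2).
Iteration 3: lev < 2 fails for all current rows; recursion stops.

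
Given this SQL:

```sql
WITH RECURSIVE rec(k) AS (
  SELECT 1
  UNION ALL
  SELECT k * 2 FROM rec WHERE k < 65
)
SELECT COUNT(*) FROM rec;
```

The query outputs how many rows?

Base: k=1.
Iteration 1: 1 < 65 holds -> k = 1 * 2 = 2.
Iteration 2: 2 < 65 holds -> k = 2 * 2 = 4.
Iteration 3: 4 < 65 holds -> k = 4 * 2 = 8.
Iteration 4: 8 < 65 holds -> k = 8 * 2 = 16.
Iteration 5: 16 < 65 holds -> k = 16 * 2 = 32.
Iteration 6: 32 < 65 holds -> k = 32 * 2 = 64.
Iteration 7: 64 < 65 holds -> k = 64 * 2 = 128.
Iteration 8: 128 < 65 fails; recursion stops.
Total rows emitted: 8.

8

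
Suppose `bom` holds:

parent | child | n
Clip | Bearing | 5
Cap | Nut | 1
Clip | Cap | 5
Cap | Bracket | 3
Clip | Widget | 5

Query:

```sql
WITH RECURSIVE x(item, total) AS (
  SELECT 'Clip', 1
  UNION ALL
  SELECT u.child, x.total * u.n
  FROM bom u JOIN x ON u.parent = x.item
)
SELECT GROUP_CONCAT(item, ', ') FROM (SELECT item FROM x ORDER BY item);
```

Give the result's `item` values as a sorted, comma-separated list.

Base: (Clip, total=1).
Iteration 1: components of {Clip} -> Bearing = 1*5 = 5, Cap = 1*5 = 5, Widget = 1*5 = 5.
Iteration 2: components of {Bearing,Cap,Widget} -> Bracket = 5*3 = 15, Nut = 5*1 = 5.
Iteration 3: no further components; recursion stops.

Bearing, Bracket, Cap, Clip, Nut, Widget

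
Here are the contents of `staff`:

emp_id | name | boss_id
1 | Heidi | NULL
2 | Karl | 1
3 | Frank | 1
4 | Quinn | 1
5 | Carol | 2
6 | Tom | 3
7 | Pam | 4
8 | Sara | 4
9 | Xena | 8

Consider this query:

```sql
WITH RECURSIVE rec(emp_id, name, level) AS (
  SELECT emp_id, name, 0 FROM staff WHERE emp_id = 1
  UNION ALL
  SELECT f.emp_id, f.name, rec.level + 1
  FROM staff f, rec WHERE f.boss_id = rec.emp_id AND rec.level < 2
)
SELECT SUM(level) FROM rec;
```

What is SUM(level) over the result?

Base: emp_id=1 (Heidi) at level 0.
Iteration 1: rows with boss_id in {1} -> Karl (id 2, level 1), Frank (id 3, level 1), Quinn (id 4, level 1).
Iteration 2: rows with boss_id in {2,3,4} -> Carol (id 5, level 2), Tom (id 6, level 2), Pam (id 7, level 2), Sara (id 8, level 2).
Iteration 3: level < 2 fails for all current rows; recursion stops.
SUM(level) = 0 + 1 + 1 + 1 + 2 + 2 + 2 + 2 = 11.

11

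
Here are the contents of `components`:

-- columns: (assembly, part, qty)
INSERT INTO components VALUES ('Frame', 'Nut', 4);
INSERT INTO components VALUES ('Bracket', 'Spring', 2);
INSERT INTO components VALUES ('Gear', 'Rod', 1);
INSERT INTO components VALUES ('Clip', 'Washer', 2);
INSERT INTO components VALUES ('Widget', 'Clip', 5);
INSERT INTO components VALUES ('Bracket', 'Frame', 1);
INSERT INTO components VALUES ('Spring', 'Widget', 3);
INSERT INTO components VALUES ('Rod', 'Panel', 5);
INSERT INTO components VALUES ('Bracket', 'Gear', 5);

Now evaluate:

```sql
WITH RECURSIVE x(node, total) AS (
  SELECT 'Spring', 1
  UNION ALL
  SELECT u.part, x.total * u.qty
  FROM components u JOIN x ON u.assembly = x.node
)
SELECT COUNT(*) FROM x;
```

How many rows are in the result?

Base: (Spring, total=1).
Iteration 1: components of {Spring} -> Widget = 1*3 = 3.
Iteration 2: components of {Widget} -> Clip = 3*5 = 15.
Iteration 3: components of {Clip} -> Washer = 15*2 = 30.
Iteration 4: no further components; recursion stops.
Total rows emitted: 4.

4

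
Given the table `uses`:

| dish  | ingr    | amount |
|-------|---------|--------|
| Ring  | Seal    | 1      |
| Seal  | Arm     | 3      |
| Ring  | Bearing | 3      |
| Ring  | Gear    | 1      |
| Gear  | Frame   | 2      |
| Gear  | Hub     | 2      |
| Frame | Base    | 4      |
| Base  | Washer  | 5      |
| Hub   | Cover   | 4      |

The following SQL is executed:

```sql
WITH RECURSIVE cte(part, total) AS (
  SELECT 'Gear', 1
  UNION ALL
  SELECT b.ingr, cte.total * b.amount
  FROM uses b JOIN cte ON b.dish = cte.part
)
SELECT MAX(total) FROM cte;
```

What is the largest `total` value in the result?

40

Base: (Gear, total=1).
Iteration 1: components of {Gear} -> Frame = 1*2 = 2, Hub = 1*2 = 2.
Iteration 2: components of {Frame,Hub} -> Base = 2*4 = 8, Cover = 2*4 = 8.
Iteration 3: components of {Base,Cover} -> Washer = 8*5 = 40.
Iteration 4: no further components; recursion stops.
total values: 1, 2, 2, 8, 8, 40; the maximum is 40.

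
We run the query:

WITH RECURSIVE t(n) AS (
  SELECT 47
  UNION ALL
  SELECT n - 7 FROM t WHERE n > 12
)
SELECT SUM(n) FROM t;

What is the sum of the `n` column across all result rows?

177

Base: n=47.
Iteration 1: 47 > 12 holds -> n = 47 - 7 = 40.
Iteration 2: 40 > 12 holds -> n = 40 - 7 = 33.
Iteration 3: 33 > 12 holds -> n = 33 - 7 = 26.
Iteration 4: 26 > 12 holds -> n = 26 - 7 = 19.
Iteration 5: 19 > 12 holds -> n = 19 - 7 = 12.
Iteration 6: 12 > 12 fails; recursion stops.
SUM(n) = 47 + 40 + 33 + 26 + 19 + 12 = 177.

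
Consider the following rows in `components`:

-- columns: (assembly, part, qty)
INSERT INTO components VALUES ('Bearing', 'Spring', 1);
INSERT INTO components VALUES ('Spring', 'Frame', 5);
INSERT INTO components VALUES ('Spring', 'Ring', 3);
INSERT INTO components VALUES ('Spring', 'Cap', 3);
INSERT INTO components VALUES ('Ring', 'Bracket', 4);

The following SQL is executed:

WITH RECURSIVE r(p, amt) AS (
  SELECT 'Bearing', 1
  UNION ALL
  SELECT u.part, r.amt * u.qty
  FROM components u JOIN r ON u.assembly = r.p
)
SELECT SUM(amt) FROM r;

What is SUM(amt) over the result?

Base: (Bearing, amt=1).
Iteration 1: components of {Bearing} -> Spring = 1*1 = 1.
Iteration 2: components of {Spring} -> Cap = 1*3 = 3, Frame = 1*5 = 5, Ring = 1*3 = 3.
Iteration 3: components of {Cap,Frame,Ring} -> Bracket = 3*4 = 12.
Iteration 4: no further components; recursion stops.
SUM(amt) = 1 + 1 + 5 + 3 + 3 + 12 = 25.

25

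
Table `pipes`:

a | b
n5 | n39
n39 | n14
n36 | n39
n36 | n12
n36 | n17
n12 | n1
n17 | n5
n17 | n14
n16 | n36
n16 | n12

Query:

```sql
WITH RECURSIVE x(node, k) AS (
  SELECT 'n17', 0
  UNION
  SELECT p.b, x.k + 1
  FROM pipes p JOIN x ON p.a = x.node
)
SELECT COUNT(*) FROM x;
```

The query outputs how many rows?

5

Base: (n17, k=0).
Iteration 1: edges from {n17} -> (n14, k=1), (n5, k=1).
Iteration 2: edges from {n14,n5} -> (n39, k=2).
Iteration 3: edges from {n39} -> (n14, k=3).
Iteration 4: no outgoing edges from {n14}; recursion stops.
Total rows emitted: 5.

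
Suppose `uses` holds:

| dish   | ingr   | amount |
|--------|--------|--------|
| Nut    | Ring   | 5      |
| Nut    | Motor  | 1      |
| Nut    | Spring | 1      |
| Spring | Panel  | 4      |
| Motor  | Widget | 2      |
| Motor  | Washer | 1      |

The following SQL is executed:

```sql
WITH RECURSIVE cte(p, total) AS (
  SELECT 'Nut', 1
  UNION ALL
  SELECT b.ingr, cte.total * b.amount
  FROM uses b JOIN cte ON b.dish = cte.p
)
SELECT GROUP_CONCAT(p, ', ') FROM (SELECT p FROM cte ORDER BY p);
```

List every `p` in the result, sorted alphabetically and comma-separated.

Base: (Nut, total=1).
Iteration 1: components of {Nut} -> Motor = 1*1 = 1, Ring = 1*5 = 5, Spring = 1*1 = 1.
Iteration 2: components of {Motor,Ring,Spring} -> Panel = 1*4 = 4, Washer = 1*1 = 1, Widget = 1*2 = 2.
Iteration 3: no further components; recursion stops.

Motor, Nut, Panel, Ring, Spring, Washer, Widget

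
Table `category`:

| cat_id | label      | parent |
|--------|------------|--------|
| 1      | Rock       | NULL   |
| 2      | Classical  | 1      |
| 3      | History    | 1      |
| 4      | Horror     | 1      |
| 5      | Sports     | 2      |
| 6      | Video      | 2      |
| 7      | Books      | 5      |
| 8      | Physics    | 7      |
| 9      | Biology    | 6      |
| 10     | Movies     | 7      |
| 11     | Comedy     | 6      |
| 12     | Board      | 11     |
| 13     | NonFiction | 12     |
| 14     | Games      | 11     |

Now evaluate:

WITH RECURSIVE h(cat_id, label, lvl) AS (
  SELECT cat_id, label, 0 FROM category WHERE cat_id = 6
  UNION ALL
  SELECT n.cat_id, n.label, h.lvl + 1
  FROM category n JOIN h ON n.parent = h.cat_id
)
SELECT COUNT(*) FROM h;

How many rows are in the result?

6

Base: cat_id=6 (Video) at lvl 0.
Iteration 1: rows with parent in {6} -> Biology (id 9, lvl 1), Comedy (id 11, lvl 1).
Iteration 2: rows with parent in {9,11} -> Board (id 12, lvl 2), Games (id 14, lvl 2).
Iteration 3: rows with parent in {12,14} -> NonFiction (id 13, lvl 3).
Iteration 4: no rows with parent in {13}; recursion stops.
Total rows emitted: 6.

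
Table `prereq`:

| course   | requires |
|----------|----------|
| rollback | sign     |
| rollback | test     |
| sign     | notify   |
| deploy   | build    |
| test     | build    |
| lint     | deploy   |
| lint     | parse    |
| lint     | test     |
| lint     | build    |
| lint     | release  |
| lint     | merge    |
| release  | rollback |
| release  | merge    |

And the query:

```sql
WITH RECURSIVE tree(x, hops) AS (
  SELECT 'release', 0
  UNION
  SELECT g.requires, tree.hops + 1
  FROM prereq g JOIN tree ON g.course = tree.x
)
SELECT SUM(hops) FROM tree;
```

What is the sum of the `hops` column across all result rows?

Base: (release, hops=0).
Iteration 1: edges from {release} -> (merge, hops=1), (rollback, hops=1).
Iteration 2: edges from {merge,rollback} -> (sign, hops=2), (test, hops=2).
Iteration 3: edges from {sign,test} -> (build, hops=3), (notify, hops=3).
Iteration 4: no outgoing edges from {build,notify}; recursion stops.
SUM(hops) = 0 + 1 + 1 + 2 + 2 + 3 + 3 = 12.

12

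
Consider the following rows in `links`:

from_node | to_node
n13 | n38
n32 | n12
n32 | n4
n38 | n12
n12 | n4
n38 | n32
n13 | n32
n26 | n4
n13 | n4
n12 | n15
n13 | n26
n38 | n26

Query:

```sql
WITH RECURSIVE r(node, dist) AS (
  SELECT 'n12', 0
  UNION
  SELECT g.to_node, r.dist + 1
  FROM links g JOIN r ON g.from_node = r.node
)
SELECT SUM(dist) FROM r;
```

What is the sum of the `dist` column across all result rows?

2

Base: (n12, dist=0).
Iteration 1: edges from {n12} -> (n15, dist=1), (n4, dist=1).
Iteration 2: no outgoing edges from {n15,n4}; recursion stops.
SUM(dist) = 0 + 1 + 1 = 2.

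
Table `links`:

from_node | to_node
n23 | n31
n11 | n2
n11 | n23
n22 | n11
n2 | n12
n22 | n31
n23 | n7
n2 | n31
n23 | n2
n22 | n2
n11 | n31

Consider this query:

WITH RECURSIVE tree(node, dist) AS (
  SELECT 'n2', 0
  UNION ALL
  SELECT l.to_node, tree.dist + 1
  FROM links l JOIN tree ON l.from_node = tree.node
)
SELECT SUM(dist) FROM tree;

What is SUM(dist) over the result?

2

Base: (n2, dist=0).
Iteration 1: edges from {n2} -> (n12, dist=1), (n31, dist=1).
Iteration 2: no outgoing edges from {n12,n31}; recursion stops.
SUM(dist) = 0 + 1 + 1 = 2.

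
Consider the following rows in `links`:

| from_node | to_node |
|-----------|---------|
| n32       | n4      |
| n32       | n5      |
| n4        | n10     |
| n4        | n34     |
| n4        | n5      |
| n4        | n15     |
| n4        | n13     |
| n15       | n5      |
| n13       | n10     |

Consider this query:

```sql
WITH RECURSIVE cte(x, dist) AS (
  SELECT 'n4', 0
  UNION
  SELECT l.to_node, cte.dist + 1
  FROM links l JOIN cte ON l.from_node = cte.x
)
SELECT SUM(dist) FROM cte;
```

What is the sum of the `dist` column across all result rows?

Base: (n4, dist=0).
Iteration 1: edges from {n4} -> (n10, dist=1), (n13, dist=1), (n15, dist=1), (n34, dist=1), (n5, dist=1).
Iteration 2: edges from {n10,n13,n15,n34,n5} -> (n10, dist=2), (n5, dist=2).
Iteration 3: no outgoing edges from {n10,n5}; recursion stops.
SUM(dist) = 0 + 1 + 1 + 1 + 1 + 1 + 2 + 2 = 9.

9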